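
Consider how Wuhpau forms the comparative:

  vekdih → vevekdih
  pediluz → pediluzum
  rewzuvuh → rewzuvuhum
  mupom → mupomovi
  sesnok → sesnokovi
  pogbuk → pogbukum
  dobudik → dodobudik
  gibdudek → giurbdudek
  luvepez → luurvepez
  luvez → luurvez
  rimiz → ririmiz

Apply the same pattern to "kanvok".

rimiz and luvez both end in -z yet inflect differently (ririmiz, luurvez), so the final letter is not what conditions the rule; the last vowel is.
"kanvok" has last vowel 'o'. The stems whose last vowel is 'o' (sesnok → sesnokovi, mupom → mupomovi) add -ovi.
So kanvok → kanvokovi.

kanvokovi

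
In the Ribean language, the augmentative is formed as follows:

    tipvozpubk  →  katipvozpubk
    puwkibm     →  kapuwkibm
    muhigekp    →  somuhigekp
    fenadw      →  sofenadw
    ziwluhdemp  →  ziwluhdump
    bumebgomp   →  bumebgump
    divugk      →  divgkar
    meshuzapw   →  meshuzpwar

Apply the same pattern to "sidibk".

kasidibk

muhigekp and ziwluhdemp both end in -p yet inflect differently (somuhigekp, ziwluhdump), so the final letter is not what conditions the rule; the second-to-last letter is.
"sidibk" has second-to-last letter 'b'. The stems whose second-to-last letter is 'b' (tipvozpubk → katipvozpubk, puwkibm → kapuwkibm) add the prefix ka-.
The other patterns: stems whose second-to-last letter is 'd' or 'k' add the prefix so-; stems whose second-to-last letter is 'm' change the last vowel to 'u'; stems whose second-to-last letter is 'g' or 'p' delete the last vowel and add -ar.
So sidibk → kasidibk.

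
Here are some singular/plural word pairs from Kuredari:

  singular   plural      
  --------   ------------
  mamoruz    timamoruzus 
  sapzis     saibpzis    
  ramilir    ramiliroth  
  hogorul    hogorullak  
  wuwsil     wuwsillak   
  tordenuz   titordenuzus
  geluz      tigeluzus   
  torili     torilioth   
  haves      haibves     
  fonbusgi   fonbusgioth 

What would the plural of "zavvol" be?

zavvollak

wuwsil and sapzis both have last vowel 'i' yet inflect differently (wuwsillak, saibpzis), so the last vowel is not what conditions the rule; the final letter is.
"zavvol" ends in -l. The stems ending in -l (hogorul → hogorullak, wuwsil → wuwsillak) double the final consonant and add -ak.
The other patterns: stems ending in -s insert -ib- after the first vowel; stems ending in -z add ti- … -us around the stem; stems ending in -i or -r add -oth.
So zavvol → zavvollak.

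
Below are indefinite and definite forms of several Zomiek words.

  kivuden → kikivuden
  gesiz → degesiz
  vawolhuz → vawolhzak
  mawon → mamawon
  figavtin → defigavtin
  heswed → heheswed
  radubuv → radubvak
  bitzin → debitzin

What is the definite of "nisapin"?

gesiz and vawolhuz both end in -z yet inflect differently (degesiz, vawolhzak), so the final letter is not what conditions the rule; the last vowel is.
"nisapin" has last vowel 'i'. The stems whose last vowel is 'i' (gesiz → degesiz, bitzin → debitzin, figavtin → defigavtin) add the prefix de-.
The other patterns: stems whose last vowel is 'u' delete the last vowel and add -ak; stems whose last vowel is 'e' or 'o' repeat the first consonant+vowel as a prefix.
So nisapin → denisapin.

denisapin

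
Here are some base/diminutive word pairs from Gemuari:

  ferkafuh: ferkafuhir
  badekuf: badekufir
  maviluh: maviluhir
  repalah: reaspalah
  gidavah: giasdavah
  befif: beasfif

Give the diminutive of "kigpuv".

ferkafuh and repalah both end in -h yet inflect differently (ferkafuhir, reaspalah), so the final letter is not what conditions the rule; the last vowel is.
"kigpuv" has last vowel 'u'. The stems whose last vowel is 'u' (ferkafuh → ferkafuhir, badekuf → badekufir, maviluh → maviluhir) add -ir.
So kigpuv → kigpuvir.

kigpuvir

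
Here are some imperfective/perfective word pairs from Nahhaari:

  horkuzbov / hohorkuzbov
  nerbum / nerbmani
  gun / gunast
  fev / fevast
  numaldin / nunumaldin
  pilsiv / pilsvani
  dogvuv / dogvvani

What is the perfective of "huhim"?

huhmani

fev and pilsiv both end in -v yet inflect differently (fevast, pilsvani), so the final letter is not what conditions the rule; the number of vowels is.
"huhim" has 2 vowels. The stems with 2 vowels (pilsiv → pilsvani, dogvuv → dogvvani, nerbum → nerbmani) delete the last vowel and add -ani.
So huhim → huhmani.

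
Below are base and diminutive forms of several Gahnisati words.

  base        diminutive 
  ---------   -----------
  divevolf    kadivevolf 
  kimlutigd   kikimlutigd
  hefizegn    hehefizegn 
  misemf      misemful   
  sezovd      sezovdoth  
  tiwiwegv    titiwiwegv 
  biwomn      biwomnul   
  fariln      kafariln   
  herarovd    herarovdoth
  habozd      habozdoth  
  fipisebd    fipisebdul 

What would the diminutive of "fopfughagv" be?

"fopfughagv" has second-to-last letter 'g'. The stems whose second-to-last letter is 'g' (tiwiwegv → titiwiwegv, kimlutigd → kikimlutigd, hefizegn → hehefizegn) repeat the first consonant+vowel as a prefix.
The other patterns: stems whose second-to-last letter is 'l' add the prefix ka-; stems whose second-to-last letter is 'v' or 'z' add -oth; stems whose second-to-last letter is 'b' or 'm' add -ul.
So fopfughagv → fofopfughagv.

fofopfughagv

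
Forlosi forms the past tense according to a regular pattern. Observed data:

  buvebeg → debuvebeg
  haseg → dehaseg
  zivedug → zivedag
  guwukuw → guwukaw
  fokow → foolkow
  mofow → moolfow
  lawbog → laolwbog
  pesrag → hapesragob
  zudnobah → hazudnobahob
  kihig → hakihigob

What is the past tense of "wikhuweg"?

dewikhuweg

buvebeg and zivedug both end in -g yet inflect differently (debuvebeg, zivedag), so the final letter is not what conditions the rule; the last vowel is.
"wikhuweg" has last vowel 'e'. The stems whose last vowel is 'e' (buvebeg → debuvebeg, haseg → dehaseg) add the prefix de-.
The other patterns: stems whose last vowel is 'u' change the last vowel to 'a'; stems whose last vowel is 'o' insert -ol- after the first vowel; stems whose last vowel is 'a' or 'i' add ha- … -ob around the stem.
So wikhuweg → dewikhuweg.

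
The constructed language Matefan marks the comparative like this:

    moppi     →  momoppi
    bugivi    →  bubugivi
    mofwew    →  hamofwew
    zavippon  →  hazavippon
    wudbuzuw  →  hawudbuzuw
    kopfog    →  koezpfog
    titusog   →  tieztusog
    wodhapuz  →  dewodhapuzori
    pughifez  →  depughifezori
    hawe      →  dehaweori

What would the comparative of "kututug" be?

kueztutug

zavippon and kopfog both have last vowel 'o' yet inflect differently (hazavippon, koezpfog), so the last vowel is not what conditions the rule; the final letter is.
"kututug" ends in -g. The stems ending in -g (kopfog → koezpfog, titusog → tieztusog) insert -ez- after the first vowel.
So kututug → kueztutug.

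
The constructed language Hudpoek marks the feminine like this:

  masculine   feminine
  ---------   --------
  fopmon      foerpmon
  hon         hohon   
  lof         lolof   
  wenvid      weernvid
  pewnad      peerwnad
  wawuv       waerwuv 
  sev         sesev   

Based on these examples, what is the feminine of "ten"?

teten

sev and wawuv both end in -v yet inflect differently (sesev, waerwuv), so the final letter is not what conditions the rule; the number of vowels is.
"ten" has 1 vowel. The stems with 1 vowel (hon → hohon, lof → lolof, sev → sesev) repeat the first consonant+vowel as a prefix.
So ten → teten.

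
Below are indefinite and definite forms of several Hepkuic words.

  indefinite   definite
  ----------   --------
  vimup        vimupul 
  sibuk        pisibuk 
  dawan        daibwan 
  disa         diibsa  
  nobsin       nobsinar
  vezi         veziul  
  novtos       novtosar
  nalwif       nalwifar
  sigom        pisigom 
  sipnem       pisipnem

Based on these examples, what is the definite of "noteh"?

"noteh" begins with n-. The stems beginning with n- (nalwif → nalwifar, novtos → novtosar, nobsin → nobsinar) add -ar.
So noteh → notehar.

notehar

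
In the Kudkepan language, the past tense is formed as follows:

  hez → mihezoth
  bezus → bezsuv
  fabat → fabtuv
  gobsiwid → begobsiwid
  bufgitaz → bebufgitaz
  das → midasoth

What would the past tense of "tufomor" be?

betufomor

"tufomor" has 3 vowels. The stems with 3 vowels (bufgitaz → bebufgitaz, gobsiwid → begobsiwid) add the prefix be-.
So tufomor → betufomor.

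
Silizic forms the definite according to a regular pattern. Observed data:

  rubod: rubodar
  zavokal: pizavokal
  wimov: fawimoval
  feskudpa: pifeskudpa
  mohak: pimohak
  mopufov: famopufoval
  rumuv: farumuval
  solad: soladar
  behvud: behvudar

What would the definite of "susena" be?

pisusena

"susena" ends in -a. The one such stem in the data (feskudpa → pifeskudpa) adds the prefix pi-, so the same rule applies.
The other patterns: stems ending in -v add fa- … -al around the stem; stems ending in -d add -ar.
So susena → pisusena.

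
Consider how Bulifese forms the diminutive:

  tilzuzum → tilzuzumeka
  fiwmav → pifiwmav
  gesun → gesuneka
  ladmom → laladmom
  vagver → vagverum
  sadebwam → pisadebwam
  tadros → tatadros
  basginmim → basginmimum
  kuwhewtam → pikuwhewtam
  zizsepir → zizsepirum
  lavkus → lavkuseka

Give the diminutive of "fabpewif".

"fabpewif" has last vowel 'i'. The stems whose last vowel is 'i' (basginmim → basginmimum, zizsepir → zizsepirum) add -um.
The other patterns: stems whose last vowel is 'u' add -eka; stems whose last vowel is 'o' repeat the first consonant+vowel as a prefix; stems whose last vowel is 'a' add the prefix pi-.
So fabpewif → fabpewifum.

fabpewifum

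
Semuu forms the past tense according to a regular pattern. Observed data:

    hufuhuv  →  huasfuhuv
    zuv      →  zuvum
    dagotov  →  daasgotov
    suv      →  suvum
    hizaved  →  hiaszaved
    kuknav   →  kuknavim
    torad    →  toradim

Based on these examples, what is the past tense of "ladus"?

suv and kuknav both end in -v yet inflect differently (suvum, kuknavim), so the final letter is not what conditions the rule; the number of vowels is.
"ladus" has 2 vowels. The stems with 2 vowels (torad → toradim, kuknav → kuknavim) add -im.
The other patterns: stems with 1 vowel add -um; stems with 3 vowels insert -as- after the first vowel.
So ladus → ladusim.

ladusim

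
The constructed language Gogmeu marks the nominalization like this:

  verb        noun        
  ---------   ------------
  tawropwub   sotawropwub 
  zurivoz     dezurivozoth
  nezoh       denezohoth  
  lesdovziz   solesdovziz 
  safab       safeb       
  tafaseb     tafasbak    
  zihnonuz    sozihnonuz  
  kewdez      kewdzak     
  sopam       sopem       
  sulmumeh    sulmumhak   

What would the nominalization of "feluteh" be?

feluthak

nezoh and sulmumeh both end in -h yet inflect differently (denezohoth, sulmumhak), so the final letter is not what conditions the rule; the last vowel is.
"feluteh" has last vowel 'e'. The stems whose last vowel is 'e' (tafaseb → tafasbak, sulmumeh → sulmumhak, kewdez → kewdzak) delete the last vowel and add -ak.
The other patterns: stems whose last vowel is 'o' add de- … -oth around the stem; stems whose last vowel is 'a' change the last vowel to 'e'; stems whose last vowel is 'i' or 'u' add the prefix so-.
So feluteh → feluthak.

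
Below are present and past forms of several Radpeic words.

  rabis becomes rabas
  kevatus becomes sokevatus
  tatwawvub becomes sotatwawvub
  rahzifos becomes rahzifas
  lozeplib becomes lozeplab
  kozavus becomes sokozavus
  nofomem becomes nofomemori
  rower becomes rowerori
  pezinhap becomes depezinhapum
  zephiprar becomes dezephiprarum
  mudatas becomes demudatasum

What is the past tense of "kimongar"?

mudatas and kevatus both end in -s yet inflect differently (demudatasum, sokevatus), so the final letter is not what conditions the rule; the last vowel is.
"kimongar" has last vowel 'a'. The stems whose last vowel is 'a' (mudatas → demudatasum, zephiprar → dezephiprarum, pezinhap → depezinhapum) add de- … -um around the stem.
The other patterns: stems whose last vowel is 'u' add the prefix so-; stems whose last vowel is 'e' add -ori; stems whose last vowel is 'i' or 'o' change the last vowel to 'a'.
So kimongar → dekimongarum.

dekimongarum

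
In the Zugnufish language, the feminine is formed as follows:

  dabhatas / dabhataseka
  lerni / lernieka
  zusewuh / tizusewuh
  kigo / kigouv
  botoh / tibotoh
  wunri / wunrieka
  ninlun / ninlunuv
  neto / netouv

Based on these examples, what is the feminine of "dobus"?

ninlun and zusewuh both have last vowel 'u' yet inflect differently (ninlunuv, tizusewuh), so the last vowel is not what conditions the rule; the final letter is.
"dobus" ends in -s. The one such stem in the data (dabhatas → dabhataseka) adds -eka, so the same rule applies.
The other patterns: stems ending in -n or -o add -uv; stems ending in -h add the prefix ti-.
So dobus → dobuseka.

dobuseka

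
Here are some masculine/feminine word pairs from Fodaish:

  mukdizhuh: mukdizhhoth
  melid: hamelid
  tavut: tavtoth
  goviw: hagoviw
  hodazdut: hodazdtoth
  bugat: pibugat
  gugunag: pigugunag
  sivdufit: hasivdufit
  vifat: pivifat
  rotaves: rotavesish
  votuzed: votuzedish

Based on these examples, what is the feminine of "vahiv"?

havahiv

sivdufit and tavut both end in -t yet inflect differently (hasivdufit, tavtoth), so the final letter is not what conditions the rule; the last vowel is.
"vahiv" has last vowel 'i'. The stems whose last vowel is 'i' (goviw → hagoviw, melid → hamelid, sivdufit → hasivdufit) add the prefix ha-.
So vahiv → havahiv.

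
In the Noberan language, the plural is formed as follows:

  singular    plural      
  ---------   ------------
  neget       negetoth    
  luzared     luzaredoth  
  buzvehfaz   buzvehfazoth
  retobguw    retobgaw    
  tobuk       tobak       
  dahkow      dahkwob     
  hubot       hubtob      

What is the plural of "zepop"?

zeppob

"zepop" has last vowel 'o'. The stems whose last vowel is 'o' (dahkow → dahkwob, hubot → hubtob) delete the last vowel and add -ob.
The other patterns: stems whose last vowel is 'a' or 'e' add -oth; stems whose last vowel is 'u' change the last vowel to 'a'.
So zepop → zeppob.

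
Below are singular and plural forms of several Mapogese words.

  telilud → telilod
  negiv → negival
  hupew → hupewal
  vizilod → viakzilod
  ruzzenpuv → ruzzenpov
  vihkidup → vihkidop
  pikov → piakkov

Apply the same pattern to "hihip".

hihipal

telilud and vizilod both end in -d yet inflect differently (telilod, viakzilod), so the final letter is not what conditions the rule; the last vowel is.
"hihip" has last vowel 'i'. The one such stem in the data (negiv → negival) adds -al, so the same rule applies.
The other patterns: stems whose last vowel is 'u' change the last vowel to 'o'; stems whose last vowel is 'o' insert -ak- after the first vowel.
So hihip → hihipal.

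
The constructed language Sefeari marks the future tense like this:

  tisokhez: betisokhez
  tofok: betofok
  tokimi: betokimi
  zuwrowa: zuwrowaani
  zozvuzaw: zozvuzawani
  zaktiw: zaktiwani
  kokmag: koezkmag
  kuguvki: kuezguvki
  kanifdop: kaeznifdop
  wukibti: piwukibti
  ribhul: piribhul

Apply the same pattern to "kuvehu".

"kuvehu" begins with k-. The stems beginning with k- (kokmag → koezkmag, kuguvki → kuezguvki, kanifdop → kaeznifdop) insert -ez- after the first vowel.
The other patterns: stems beginning with t- add the prefix be-; stems beginning with z- add -ani; stems beginning with r- or w- add the prefix pi-.
So kuvehu → kuezvehu.

kuezvehu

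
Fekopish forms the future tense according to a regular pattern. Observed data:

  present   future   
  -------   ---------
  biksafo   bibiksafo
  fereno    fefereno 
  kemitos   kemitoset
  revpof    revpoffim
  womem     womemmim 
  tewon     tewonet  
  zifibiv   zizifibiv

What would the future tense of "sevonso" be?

"sevonso" ends in -o. The stems ending in -o (fereno → fefereno, biksafo → bibiksafo) repeat the first consonant+vowel as a prefix.
The other patterns: stems ending in -f or -m double the final consonant and add -im; stems ending in -n or -s add -et.
So sevonso → sesevonso.

sesevonso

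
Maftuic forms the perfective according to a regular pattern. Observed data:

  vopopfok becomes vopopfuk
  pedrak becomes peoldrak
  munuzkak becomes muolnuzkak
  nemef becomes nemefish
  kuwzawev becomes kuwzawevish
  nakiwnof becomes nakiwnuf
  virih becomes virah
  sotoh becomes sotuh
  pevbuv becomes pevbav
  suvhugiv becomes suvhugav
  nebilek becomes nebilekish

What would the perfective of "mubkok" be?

"mubkok" has last vowel 'o'. The stems whose last vowel is 'o' (vopopfok → vopopfuk, sotoh → sotuh, nakiwnof → nakiwnuf) change the last vowel to 'u'.
The other patterns: stems whose last vowel is 'i' or 'u' change the last vowel to 'a'; stems whose last vowel is 'e' add -ish; stems whose last vowel is 'a' insert -ol- after the first vowel.
So mubkok → mubkuk.

mubkuk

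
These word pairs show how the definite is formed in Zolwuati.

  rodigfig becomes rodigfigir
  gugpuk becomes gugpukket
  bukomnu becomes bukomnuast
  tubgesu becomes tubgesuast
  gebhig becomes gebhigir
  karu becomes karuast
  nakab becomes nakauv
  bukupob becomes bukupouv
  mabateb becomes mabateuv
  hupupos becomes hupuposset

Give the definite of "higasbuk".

tubgesu and gugpuk both have last vowel 'u' yet inflect differently (tubgesuast, gugpukket), so the last vowel is not what conditions the rule; the final letter is.
"higasbuk" ends in -k. The one such stem in the data (gugpuk → gugpukket) doubles the final consonant and adds -et (as does hupupos), so the same rule applies.
So higasbuk → higasbukket.

higasbukket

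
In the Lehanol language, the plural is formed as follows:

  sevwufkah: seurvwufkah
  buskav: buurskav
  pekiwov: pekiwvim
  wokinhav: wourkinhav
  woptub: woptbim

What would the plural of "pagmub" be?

buskav and pekiwov both end in -v yet inflect differently (buurskav, pekiwvim), so the final letter is not what conditions the rule; the last vowel is.
"pagmub" has last vowel 'u'. The one such stem in the data (woptub → woptbim) deletes the last vowel and adds -im (as does pekiwov), so the same rule applies.
The other pattern: stems whose last vowel is 'a' insert -ur- after the first vowel.
So pagmub → pagmbim.

pagmbim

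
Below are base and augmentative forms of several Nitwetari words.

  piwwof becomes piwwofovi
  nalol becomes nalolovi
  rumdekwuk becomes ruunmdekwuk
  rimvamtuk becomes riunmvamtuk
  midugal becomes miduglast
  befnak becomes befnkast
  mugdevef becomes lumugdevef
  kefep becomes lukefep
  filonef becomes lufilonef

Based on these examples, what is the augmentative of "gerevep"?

nalol and midugal both end in -l yet inflect differently (nalolovi, miduglast), so the final letter is not what conditions the rule; the last vowel is.
"gerevep" has last vowel 'e'. The stems whose last vowel is 'e' (mugdevef → lumugdevef, kefep → lukefep, filonef → lufilonef) add the prefix lu-.
So gerevep → lugerevep.

lugerevep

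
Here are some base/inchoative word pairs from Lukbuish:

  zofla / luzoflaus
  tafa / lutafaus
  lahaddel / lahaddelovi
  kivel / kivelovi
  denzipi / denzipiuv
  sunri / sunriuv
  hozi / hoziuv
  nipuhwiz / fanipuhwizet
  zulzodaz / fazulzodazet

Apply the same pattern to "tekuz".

denzipi and nipuhwiz both have last vowel 'i' yet inflect differently (denzipiuv, fanipuhwizet), so the last vowel is not what conditions the rule; the final letter is.
"tekuz" ends in -z. The stems ending in -z (nipuhwiz → fanipuhwizet, zulzodaz → fazulzodazet) add fa- … -et around the stem.
So tekuz → fatekuzet.

fatekuzet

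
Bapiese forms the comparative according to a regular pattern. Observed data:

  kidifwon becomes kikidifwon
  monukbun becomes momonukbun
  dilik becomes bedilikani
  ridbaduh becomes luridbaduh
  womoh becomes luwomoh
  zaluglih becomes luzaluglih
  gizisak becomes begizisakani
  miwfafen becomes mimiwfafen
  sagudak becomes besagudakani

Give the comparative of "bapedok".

zaluglih and dilik both have last vowel 'i' yet inflect differently (luzaluglih, bedilikani), so the last vowel is not what conditions the rule; the final letter is.
"bapedok" ends in -k. The stems ending in -k (sagudak → besagudakani, gizisak → begizisakani, dilik → bedilikani) add be- … -ani around the stem.
The other patterns: stems ending in -h add the prefix lu-; stems ending in -n repeat the first consonant+vowel as a prefix.
So bapedok → bebapedokani.

bebapedokani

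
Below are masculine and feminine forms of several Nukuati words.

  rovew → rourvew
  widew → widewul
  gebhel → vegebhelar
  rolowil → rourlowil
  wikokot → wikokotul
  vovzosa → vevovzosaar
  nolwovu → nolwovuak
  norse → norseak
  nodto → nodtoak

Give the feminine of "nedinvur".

nedinvurak

rovew and widew both end in -w yet inflect differently (rourvew, widewul), so the final letter is not what conditions the rule; the first letter is.
"nedinvur" begins with n-. The stems beginning with n- (nodto → nodtoak, norse → norseak, nolwovu → nolwovuak) add -ak.
The other patterns: stems beginning with r- insert -ur- after the first vowel; stems beginning with w- add -ul; stems beginning with g- or v- add ve- … -ar around the stem.
So nedinvur → nedinvurak.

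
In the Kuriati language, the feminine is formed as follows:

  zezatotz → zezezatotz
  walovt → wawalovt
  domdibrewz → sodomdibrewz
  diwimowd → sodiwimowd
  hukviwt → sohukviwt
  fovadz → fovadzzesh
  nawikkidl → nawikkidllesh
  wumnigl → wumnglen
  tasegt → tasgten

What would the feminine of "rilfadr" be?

rilfadrresh

zezatotz and domdibrewz both end in -z yet inflect differently (zezezatotz, sodomdibrewz), so the final letter is not what conditions the rule; the second-to-last letter is.
"rilfadr" has second-to-last letter 'd'. The stems whose second-to-last letter is 'd' (fovadz → fovadzzesh, nawikkidl → nawikkidllesh) double the final consonant and add -esh.
So rilfadr → rilfadrresh.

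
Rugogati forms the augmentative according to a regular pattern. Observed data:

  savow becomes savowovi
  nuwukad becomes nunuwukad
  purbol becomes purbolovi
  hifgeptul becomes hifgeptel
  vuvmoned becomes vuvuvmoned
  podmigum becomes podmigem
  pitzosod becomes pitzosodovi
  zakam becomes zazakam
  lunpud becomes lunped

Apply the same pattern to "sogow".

sogowovi

"sogow" has last vowel 'o'. The stems whose last vowel is 'o' (purbol → purbolovi, pitzosod → pitzosodovi, savow → savowovi) add -ovi.
So sogow → sogowovi.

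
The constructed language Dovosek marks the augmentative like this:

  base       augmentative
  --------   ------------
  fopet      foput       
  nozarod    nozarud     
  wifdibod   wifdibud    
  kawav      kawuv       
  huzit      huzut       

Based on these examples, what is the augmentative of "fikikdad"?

Every pair shown (fopet → foput, nozarod → nozarud, wifdibod → wifdibud, …) follows the same rule: change the last vowel to 'u'.
So fikikdad → fikikdud.

fikikdud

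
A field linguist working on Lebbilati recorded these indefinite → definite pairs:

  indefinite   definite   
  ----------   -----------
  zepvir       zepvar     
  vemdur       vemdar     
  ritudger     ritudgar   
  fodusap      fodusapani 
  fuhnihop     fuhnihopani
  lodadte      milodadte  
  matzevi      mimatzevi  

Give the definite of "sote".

ritudger and lodadte both have last vowel 'e' yet inflect differently (ritudgar, milodadte), so the last vowel is not what conditions the rule; the final letter is.
"sote" ends in -e. The one such stem in the data (lodadte → milodadte) adds the prefix mi-, so the same rule applies.
So sote → misote.

misote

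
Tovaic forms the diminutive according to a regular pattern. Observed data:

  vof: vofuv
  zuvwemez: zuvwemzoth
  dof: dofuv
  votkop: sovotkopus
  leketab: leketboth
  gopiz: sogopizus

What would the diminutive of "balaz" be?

gopiz and zuvwemez both end in -z yet inflect differently (sogopizus, zuvwemzoth), so the final letter is not what conditions the rule; the number of vowels is.
"balaz" has 2 vowels. The stems with 2 vowels (gopiz → sogopizus, votkop → sovotkopus) add so- … -us around the stem.
The other patterns: stems with 1 vowel add -uv; stems with 3 vowels delete the last vowel and add -oth.
So balaz → sobalazus.

sobalazus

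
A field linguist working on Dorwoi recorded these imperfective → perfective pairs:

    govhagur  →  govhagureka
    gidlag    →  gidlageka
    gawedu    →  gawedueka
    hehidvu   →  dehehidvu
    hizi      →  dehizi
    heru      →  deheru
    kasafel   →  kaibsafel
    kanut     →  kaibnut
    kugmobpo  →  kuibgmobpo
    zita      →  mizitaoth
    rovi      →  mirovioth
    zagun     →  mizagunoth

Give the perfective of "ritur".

mirituroth

"ritur" begins with r-. The one such stem in the data (rovi → mirovioth) adds mi- … -oth around the stem, so the same rule applies.
So ritur → mirituroth.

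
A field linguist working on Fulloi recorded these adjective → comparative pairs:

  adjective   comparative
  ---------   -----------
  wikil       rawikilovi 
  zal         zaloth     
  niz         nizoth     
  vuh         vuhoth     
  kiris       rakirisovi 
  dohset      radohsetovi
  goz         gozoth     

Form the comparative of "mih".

mihoth

"mih" has 1 vowel. The stems with 1 vowel (niz → nizoth, goz → gozoth, vuh → vuhoth) add -oth.
So mih → mihoth.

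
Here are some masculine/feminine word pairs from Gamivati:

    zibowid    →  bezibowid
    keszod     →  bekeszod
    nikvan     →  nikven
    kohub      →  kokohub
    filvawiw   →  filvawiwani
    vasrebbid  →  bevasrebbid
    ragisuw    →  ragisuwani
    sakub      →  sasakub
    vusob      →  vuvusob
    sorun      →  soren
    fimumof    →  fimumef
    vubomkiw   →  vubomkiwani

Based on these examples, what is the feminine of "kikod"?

ragisuw and kohub both have last vowel 'u' yet inflect differently (ragisuwani, kokohub), so the last vowel is not what conditions the rule; the final letter is.
"kikod" ends in -d. The stems ending in -d (keszod → bekeszod, vasrebbid → bevasrebbid, zibowid → bezibowid) add the prefix be-.
The other patterns: stems ending in -w add -ani; stems ending in -b repeat the first consonant+vowel as a prefix; stems ending in -f or -n change the last vowel to 'e'.
So kikod → bekikod.

bekikod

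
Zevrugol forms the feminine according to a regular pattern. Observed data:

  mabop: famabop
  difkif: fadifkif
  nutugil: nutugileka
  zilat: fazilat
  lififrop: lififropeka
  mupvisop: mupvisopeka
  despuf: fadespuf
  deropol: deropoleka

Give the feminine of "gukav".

fagukav

"gukav" has 2 vowels. The stems with 2 vowels (mabop → famabop, difkif → fadifkif, zilat → fazilat) add the prefix fa-.
So gukav → fagukav.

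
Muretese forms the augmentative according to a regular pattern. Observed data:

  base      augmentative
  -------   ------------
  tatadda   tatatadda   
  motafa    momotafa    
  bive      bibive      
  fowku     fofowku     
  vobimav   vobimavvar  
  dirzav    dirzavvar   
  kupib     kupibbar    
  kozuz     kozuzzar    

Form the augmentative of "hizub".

"hizub" ends in a consonant. The stems ending in a consonant (vobimav → vobimavvar, dirzav → dirzavvar, kupib → kupibbar) double the final consonant and add -ar.
So hizub → hizubbar.

hizubbar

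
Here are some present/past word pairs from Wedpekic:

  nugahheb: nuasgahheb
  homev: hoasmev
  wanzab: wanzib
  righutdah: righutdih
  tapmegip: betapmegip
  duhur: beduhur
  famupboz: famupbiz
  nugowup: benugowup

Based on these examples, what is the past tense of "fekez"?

feaskez

wanzab and nugahheb both end in -b yet inflect differently (wanzib, nuasgahheb), so the final letter is not what conditions the rule; the last vowel is.
"fekez" has last vowel 'e'. The stems whose last vowel is 'e' (nugahheb → nuasgahheb, homev → hoasmev) insert -as- after the first vowel.
The other patterns: stems whose last vowel is 'a' or 'o' change the last vowel to 'i'; stems whose last vowel is 'i' or 'u' add the prefix be-.
So fekez → feaskez.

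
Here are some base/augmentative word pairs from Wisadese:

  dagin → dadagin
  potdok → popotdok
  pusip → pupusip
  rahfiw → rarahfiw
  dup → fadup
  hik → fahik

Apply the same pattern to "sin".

fasin

"sin" has 1 vowel. The stems with 1 vowel (dup → fadup, hik → fahik) add the prefix fa-.
The other pattern: stems with 2 vowels repeat the first consonant+vowel as a prefix.
So sin → fasin.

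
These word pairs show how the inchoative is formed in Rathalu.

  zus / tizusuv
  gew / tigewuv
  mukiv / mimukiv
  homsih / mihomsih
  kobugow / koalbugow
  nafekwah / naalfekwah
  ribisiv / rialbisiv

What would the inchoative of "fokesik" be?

foalkesik

gew and kobugow both end in -w yet inflect differently (tigewuv, koalbugow), so the final letter is not what conditions the rule; the number of vowels is.
"fokesik" has 3 vowels. The stems with 3 vowels (kobugow → koalbugow, nafekwah → naalfekwah, ribisiv → rialbisiv) insert -al- after the first vowel.
The other patterns: stems with 1 vowel add ti- … -uv around the stem; stems with 2 vowels add the prefix mi-.
So fokesik → foalkesik.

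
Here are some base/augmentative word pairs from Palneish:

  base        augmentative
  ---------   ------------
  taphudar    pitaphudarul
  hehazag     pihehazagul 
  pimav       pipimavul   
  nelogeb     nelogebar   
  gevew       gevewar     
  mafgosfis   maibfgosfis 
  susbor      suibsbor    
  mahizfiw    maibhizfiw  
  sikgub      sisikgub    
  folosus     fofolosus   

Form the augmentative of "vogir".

voibgir

taphudar and susbor both end in -r yet inflect differently (pitaphudarul, suibsbor), so the final letter is not what conditions the rule; the last vowel is.
"vogir" has last vowel 'i'. The stems whose last vowel is 'i' (mafgosfis → maibfgosfis, mahizfiw → maibhizfiw) insert -ib- after the first vowel.
The other patterns: stems whose last vowel is 'a' add pi- … -ul around the stem; stems whose last vowel is 'e' add -ar; stems whose last vowel is 'u' repeat the first consonant+vowel as a prefix.
So vogir → voibgir.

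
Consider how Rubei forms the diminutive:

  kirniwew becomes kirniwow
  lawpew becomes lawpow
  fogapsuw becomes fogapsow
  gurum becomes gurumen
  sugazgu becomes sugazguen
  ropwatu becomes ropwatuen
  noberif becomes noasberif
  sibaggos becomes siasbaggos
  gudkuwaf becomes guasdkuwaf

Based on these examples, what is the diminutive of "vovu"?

fogapsuw and sugazgu both have last vowel 'u' yet inflect differently (fogapsow, sugazguen), so the last vowel is not what conditions the rule; the final letter is.
"vovu" ends in -u. The stems ending in -u (sugazgu → sugazguen, ropwatu → ropwatuen) add -en.
The other patterns: stems ending in -w change the last vowel to 'o'; stems ending in -f or -s insert -as- after the first vowel.
So vovu → vovuen.

vovuen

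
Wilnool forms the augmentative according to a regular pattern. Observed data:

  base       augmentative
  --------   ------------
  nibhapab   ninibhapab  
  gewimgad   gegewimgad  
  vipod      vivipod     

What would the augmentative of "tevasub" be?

tetevasub

Every pair shown (nibhapab → ninibhapab, gewimgad → gegewimgad, vipod → vivipod) follows the same rule: repeat the first consonant+vowel as a prefix.
So tevasub → tetevasub.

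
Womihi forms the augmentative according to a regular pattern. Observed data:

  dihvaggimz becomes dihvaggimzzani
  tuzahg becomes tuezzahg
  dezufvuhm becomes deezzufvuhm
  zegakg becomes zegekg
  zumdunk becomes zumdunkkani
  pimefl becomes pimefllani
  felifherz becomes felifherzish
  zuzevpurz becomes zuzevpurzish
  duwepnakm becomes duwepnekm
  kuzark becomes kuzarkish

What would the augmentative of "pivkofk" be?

tuzahg and zegakg both end in -g yet inflect differently (tuezzahg, zegekg), so the final letter is not what conditions the rule; the second-to-last letter is.
"pivkofk" has second-to-last letter 'f'. The one such stem in the data (pimefl → pimefllani) doubles the final consonant and adds -ani (as do dihvaggimz, zumdunk), so the same rule applies.
So pivkofk → pivkofkkani.

pivkofkkani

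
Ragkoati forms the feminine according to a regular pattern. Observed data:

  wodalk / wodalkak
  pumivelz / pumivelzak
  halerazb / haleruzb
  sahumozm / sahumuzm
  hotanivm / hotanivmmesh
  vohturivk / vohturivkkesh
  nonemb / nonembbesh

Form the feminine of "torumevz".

sahumozm and hotanivm both end in -m yet inflect differently (sahumuzm, hotanivmmesh), so the final letter is not what conditions the rule; the second-to-last letter is.
"torumevz" has second-to-last letter 'v'. The stems whose second-to-last letter is 'v' (hotanivm → hotanivmmesh, vohturivk → vohturivkkesh) double the final consonant and add -esh.
So torumevz → torumevzzesh.

torumevzzesh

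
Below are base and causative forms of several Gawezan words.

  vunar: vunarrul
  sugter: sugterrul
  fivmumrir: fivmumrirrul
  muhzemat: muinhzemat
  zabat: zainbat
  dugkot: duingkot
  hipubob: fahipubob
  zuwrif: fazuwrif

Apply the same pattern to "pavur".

vunar and muhzemat both have last vowel 'a' yet inflect differently (vunarrul, muinhzemat), so the last vowel is not what conditions the rule; the final letter is.
"pavur" ends in -r. The stems ending in -r (vunar → vunarrul, sugter → sugterrul, fivmumrir → fivmumrirrul) double the final consonant and add -ul.
The other patterns: stems ending in -t insert -in- after the first vowel; stems ending in -b or -f add the prefix fa-.
So pavur → pavurrul.

pavurrul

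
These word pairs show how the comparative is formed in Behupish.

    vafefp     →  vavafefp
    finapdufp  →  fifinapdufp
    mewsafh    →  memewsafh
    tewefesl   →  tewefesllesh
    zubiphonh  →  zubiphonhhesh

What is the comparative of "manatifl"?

"manatifl" has second-to-last letter 'f'. The stems whose second-to-last letter is 'f' (vafefp → vavafefp, finapdufp → fifinapdufp, mewsafh → memewsafh) repeat the first consonant+vowel as a prefix.
The other pattern: stems whose second-to-last letter is 'n' or 's' double the final consonant and add -esh.
So manatifl → mamanatifl.

mamanatifl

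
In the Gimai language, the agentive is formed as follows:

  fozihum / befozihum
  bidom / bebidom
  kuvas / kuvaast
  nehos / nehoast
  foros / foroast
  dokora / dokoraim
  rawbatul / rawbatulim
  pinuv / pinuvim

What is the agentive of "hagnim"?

bidom and nehos both have last vowel 'o' yet inflect differently (bebidom, nehoast), so the last vowel is not what conditions the rule; the final letter is.
"hagnim" ends in -m. The stems ending in -m (fozihum → befozihum, bidom → bebidom) add the prefix be-.
The other patterns: stems ending in -s drop the final letter and add -ast; stems ending in -a, -l or -v add -im.
So hagnim → behagnim.

behagnim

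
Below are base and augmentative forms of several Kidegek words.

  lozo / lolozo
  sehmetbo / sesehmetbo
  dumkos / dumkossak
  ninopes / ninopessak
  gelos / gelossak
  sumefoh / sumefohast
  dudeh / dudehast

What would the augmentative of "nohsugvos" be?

"nohsugvos" ends in -s. The stems ending in -s (dumkos → dumkossak, ninopes → ninopessak, gelos → gelossak) double the final consonant and add -ak.
So nohsugvos → nohsugvossak.

nohsugvossak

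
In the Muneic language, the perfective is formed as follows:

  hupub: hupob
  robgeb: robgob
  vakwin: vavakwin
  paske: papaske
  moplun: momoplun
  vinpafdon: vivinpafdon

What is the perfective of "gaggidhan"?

robgeb and paske both have last vowel 'e' yet inflect differently (robgob, papaske), so the last vowel is not what conditions the rule; the final letter is.
"gaggidhan" ends in -n. The stems ending in -n (vakwin → vavakwin, moplun → momoplun, vinpafdon → vivinpafdon) repeat the first consonant+vowel as a prefix.
The other pattern: stems ending in -b change the last vowel to 'o'.
So gaggidhan → gagaggidhan.

gagaggidhan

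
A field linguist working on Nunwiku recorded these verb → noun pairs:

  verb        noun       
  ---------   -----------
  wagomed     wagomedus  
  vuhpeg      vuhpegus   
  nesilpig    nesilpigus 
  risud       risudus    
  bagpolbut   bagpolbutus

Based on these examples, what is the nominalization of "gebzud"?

gebzudus

Every pair shown (wagomed → wagomedus, vuhpeg → vuhpegus, nesilpig → nesilpigus, …) follows the same rule: add -us.
So gebzud → gebzudus.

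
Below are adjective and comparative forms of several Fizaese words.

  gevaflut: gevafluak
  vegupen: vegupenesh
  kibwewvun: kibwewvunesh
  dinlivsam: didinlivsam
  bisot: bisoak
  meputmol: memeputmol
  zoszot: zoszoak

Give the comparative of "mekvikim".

memekvikim

kibwewvun and gevaflut both have last vowel 'u' yet inflect differently (kibwewvunesh, gevafluak), so the last vowel is not what conditions the rule; the final letter is.
"mekvikim" ends in -m. The one such stem in the data (dinlivsam → didinlivsam) repeats the first consonant+vowel as a prefix (as does meputmol), so the same rule applies.
So mekvikim → memekvikim.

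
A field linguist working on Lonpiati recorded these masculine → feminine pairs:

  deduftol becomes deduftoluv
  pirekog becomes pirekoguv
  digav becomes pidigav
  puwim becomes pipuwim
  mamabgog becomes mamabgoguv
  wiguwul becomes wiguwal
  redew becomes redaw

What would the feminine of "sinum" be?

deduftol and wiguwul both end in -l yet inflect differently (deduftoluv, wiguwal), so the final letter is not what conditions the rule; the last vowel is.
"sinum" has last vowel 'u'. The one such stem in the data (wiguwul → wiguwal) changes the last vowel to 'a' (as does redew), so the same rule applies.
So sinum → sinam.

sinam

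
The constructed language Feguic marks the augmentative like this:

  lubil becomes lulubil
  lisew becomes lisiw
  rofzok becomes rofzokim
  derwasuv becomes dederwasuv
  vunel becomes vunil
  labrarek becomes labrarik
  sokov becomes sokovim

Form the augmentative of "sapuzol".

sapuzolim

labrarek and rofzok both end in -k yet inflect differently (labrarik, rofzokim), so the final letter is not what conditions the rule; the last vowel is.
"sapuzol" has last vowel 'o'. The stems whose last vowel is 'o' (rofzok → rofzokim, sokov → sokovim) add -im.
The other patterns: stems whose last vowel is 'e' change the last vowel to 'i'; stems whose last vowel is 'i' or 'u' repeat the first consonant+vowel as a prefix.
So sapuzol → sapuzolim.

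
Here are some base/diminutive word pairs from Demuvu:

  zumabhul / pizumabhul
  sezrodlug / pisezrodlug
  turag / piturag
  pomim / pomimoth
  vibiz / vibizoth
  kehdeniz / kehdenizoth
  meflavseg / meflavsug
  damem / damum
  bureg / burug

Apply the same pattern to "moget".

mogut

sezrodlug and meflavseg both end in -g yet inflect differently (pisezrodlug, meflavsug), so the final letter is not what conditions the rule; the last vowel is.
"moget" has last vowel 'e'. The stems whose last vowel is 'e' (meflavseg → meflavsug, damem → damum, bureg → burug) change the last vowel to 'u'.
So moget → mogut.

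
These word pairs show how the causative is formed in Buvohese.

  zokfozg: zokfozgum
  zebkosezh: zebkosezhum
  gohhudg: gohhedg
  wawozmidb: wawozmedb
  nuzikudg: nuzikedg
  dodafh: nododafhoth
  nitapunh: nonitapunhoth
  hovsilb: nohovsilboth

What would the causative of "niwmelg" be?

zokfozg and gohhudg both end in -g yet inflect differently (zokfozgum, gohhedg), so the final letter is not what conditions the rule; the second-to-last letter is.
"niwmelg" has second-to-last letter 'l'. The one such stem in the data (hovsilb → nohovsilboth) adds no- … -oth around the stem, so the same rule applies.
So niwmelg → noniwmelgoth.

noniwmelgoth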